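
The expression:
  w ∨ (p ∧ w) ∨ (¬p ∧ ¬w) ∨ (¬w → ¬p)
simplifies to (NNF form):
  w ∨ ¬p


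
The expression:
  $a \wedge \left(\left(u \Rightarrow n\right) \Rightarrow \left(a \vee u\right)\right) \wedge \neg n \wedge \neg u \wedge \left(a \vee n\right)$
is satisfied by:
  {a: True, n: False, u: False}


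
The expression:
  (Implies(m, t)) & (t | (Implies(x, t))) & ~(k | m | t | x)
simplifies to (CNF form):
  ~k & ~m & ~t & ~x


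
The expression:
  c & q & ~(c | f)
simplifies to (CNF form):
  False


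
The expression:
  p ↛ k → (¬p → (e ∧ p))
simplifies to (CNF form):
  True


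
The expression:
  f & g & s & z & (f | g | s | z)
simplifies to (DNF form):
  f & g & s & z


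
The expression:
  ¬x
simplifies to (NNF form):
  ¬x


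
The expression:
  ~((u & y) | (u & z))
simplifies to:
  ~u | (~y & ~z)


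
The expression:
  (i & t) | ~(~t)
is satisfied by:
  {t: True}


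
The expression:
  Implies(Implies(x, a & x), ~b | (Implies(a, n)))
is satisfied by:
  {n: True, a: False, b: False}
  {a: False, b: False, n: False}
  {n: True, b: True, a: False}
  {b: True, a: False, n: False}
  {n: True, a: True, b: False}
  {a: True, n: False, b: False}
  {n: True, b: True, a: True}


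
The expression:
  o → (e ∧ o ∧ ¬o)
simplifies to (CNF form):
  ¬o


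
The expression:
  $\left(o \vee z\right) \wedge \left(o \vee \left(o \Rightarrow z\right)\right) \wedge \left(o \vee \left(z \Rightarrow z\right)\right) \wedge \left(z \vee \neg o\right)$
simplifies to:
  $z$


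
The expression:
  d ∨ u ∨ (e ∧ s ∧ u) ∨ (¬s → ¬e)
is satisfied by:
  {s: True, d: True, u: True, e: False}
  {s: True, d: True, e: False, u: False}
  {s: True, u: True, e: False, d: False}
  {s: True, e: False, u: False, d: False}
  {d: True, u: True, e: False, s: False}
  {d: True, e: False, u: False, s: False}
  {u: True, d: False, e: False, s: False}
  {d: False, e: False, u: False, s: False}
  {d: True, s: True, e: True, u: True}
  {d: True, s: True, e: True, u: False}
  {s: True, e: True, u: True, d: False}
  {s: True, e: True, d: False, u: False}
  {u: True, e: True, d: True, s: False}
  {e: True, d: True, s: False, u: False}
  {e: True, u: True, s: False, d: False}


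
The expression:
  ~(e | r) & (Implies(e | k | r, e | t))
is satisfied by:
  {t: True, e: False, r: False, k: False}
  {t: False, e: False, r: False, k: False}
  {t: True, k: True, e: False, r: False}


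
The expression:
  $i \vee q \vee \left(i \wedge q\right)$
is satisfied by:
  {i: True, q: True}
  {i: True, q: False}
  {q: True, i: False}


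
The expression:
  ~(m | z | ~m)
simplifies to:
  False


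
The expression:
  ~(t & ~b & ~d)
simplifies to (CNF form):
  b | d | ~t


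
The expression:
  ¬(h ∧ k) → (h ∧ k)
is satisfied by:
  {h: True, k: True}


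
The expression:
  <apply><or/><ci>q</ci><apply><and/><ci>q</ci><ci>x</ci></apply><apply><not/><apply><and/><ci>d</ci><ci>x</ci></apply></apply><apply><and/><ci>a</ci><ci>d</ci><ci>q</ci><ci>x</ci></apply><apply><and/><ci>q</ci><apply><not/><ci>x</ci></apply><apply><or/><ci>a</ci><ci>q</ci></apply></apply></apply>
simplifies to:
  <apply><or/><ci>q</ci><apply><not/><ci>d</ci></apply><apply><not/><ci>x</ci></apply></apply>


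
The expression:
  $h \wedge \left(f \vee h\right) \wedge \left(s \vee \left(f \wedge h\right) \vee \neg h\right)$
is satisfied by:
  {h: True, s: True, f: True}
  {h: True, s: True, f: False}
  {h: True, f: True, s: False}


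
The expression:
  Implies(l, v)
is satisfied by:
  {v: True, l: False}
  {l: False, v: False}
  {l: True, v: True}


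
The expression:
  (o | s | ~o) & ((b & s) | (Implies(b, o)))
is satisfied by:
  {o: True, s: True, b: False}
  {o: True, s: False, b: False}
  {s: True, o: False, b: False}
  {o: False, s: False, b: False}
  {b: True, o: True, s: True}
  {b: True, o: True, s: False}
  {b: True, s: True, o: False}


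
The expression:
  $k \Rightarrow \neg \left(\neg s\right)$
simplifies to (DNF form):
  $s \vee \neg k$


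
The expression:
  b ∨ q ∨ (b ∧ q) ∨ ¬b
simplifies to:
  True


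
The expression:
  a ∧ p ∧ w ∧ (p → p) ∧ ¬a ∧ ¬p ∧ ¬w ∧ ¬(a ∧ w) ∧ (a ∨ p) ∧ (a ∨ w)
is never true.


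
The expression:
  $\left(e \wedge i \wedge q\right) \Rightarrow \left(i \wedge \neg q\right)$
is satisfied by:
  {e: False, q: False, i: False}
  {i: True, e: False, q: False}
  {q: True, e: False, i: False}
  {i: True, q: True, e: False}
  {e: True, i: False, q: False}
  {i: True, e: True, q: False}
  {q: True, e: True, i: False}


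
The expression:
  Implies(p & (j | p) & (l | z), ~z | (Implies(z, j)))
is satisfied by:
  {j: True, p: False, z: False}
  {p: False, z: False, j: False}
  {j: True, z: True, p: False}
  {z: True, p: False, j: False}
  {j: True, p: True, z: False}
  {p: True, j: False, z: False}
  {j: True, z: True, p: True}


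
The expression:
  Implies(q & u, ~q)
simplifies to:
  ~q | ~u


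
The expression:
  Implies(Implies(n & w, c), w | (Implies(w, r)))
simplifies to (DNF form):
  True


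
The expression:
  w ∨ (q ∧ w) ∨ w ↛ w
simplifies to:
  w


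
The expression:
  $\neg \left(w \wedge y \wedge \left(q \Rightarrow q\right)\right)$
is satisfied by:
  {w: False, y: False}
  {y: True, w: False}
  {w: True, y: False}


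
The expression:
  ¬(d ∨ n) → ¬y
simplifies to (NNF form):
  d ∨ n ∨ ¬y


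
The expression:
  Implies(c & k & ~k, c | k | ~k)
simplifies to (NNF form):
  True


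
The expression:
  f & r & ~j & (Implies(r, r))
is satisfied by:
  {r: True, f: True, j: False}


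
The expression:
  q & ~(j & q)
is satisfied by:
  {q: True, j: False}


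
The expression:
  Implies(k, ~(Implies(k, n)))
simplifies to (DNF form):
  ~k | ~n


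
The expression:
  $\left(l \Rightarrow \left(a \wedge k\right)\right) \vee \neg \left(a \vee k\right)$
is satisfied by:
  {l: False, k: False, a: False}
  {a: True, l: False, k: False}
  {k: True, l: False, a: False}
  {a: True, k: True, l: False}
  {l: True, a: False, k: False}
  {a: True, k: True, l: True}


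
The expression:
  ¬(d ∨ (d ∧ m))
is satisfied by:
  {d: False}


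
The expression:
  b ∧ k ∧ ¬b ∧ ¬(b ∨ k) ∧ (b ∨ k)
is never true.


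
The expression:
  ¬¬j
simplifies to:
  j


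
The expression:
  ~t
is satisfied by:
  {t: False}


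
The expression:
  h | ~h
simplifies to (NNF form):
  True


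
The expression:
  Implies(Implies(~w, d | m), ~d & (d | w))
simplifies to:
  ~d & (w | ~m)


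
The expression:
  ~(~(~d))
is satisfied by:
  {d: False}


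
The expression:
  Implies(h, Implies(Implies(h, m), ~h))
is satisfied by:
  {h: False, m: False}
  {m: True, h: False}
  {h: True, m: False}


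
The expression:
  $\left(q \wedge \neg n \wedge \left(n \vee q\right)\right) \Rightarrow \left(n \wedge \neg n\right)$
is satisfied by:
  {n: True, q: False}
  {q: False, n: False}
  {q: True, n: True}


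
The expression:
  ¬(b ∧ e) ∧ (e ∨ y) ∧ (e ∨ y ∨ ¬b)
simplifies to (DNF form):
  (e ∧ ¬b) ∨ (y ∧ ¬e)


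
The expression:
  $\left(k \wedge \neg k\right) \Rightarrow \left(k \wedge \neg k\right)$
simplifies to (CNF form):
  $\text{True}$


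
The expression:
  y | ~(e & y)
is always true.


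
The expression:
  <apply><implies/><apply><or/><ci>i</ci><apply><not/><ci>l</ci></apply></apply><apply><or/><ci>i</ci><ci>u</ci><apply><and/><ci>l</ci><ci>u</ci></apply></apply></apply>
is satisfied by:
  {i: True, l: True, u: True}
  {i: True, l: True, u: False}
  {i: True, u: True, l: False}
  {i: True, u: False, l: False}
  {l: True, u: True, i: False}
  {l: True, u: False, i: False}
  {u: True, l: False, i: False}


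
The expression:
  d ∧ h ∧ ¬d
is never true.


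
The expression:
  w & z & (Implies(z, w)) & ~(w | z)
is never true.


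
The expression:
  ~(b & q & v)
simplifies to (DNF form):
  ~b | ~q | ~v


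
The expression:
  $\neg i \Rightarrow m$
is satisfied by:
  {i: True, m: True}
  {i: True, m: False}
  {m: True, i: False}


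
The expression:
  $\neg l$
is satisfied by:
  {l: False}


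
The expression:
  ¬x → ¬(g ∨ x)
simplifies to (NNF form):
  x ∨ ¬g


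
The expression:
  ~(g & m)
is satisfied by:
  {g: False, m: False}
  {m: True, g: False}
  {g: True, m: False}


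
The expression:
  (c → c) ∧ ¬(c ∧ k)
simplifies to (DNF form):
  ¬c ∨ ¬k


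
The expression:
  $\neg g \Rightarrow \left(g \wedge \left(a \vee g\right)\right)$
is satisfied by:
  {g: True}


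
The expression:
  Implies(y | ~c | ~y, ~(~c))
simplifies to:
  c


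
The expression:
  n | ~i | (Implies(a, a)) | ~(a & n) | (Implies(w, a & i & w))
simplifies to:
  True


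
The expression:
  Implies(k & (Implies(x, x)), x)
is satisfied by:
  {x: True, k: False}
  {k: False, x: False}
  {k: True, x: True}


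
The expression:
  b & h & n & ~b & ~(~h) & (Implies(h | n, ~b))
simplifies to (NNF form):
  False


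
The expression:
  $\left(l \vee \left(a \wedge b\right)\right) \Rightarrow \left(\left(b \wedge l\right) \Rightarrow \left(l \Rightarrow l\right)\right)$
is always true.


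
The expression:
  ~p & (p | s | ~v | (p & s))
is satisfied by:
  {s: True, v: False, p: False}
  {v: False, p: False, s: False}
  {s: True, v: True, p: False}


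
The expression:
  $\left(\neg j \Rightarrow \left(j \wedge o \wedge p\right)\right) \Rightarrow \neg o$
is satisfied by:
  {o: False, j: False}
  {j: True, o: False}
  {o: True, j: False}


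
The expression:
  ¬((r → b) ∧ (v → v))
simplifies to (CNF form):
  r ∧ ¬b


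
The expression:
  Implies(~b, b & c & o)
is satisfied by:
  {b: True}


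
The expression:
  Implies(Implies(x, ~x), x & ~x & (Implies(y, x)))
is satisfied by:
  {x: True}


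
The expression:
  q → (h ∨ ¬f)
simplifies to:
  h ∨ ¬f ∨ ¬q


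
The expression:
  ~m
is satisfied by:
  {m: False}


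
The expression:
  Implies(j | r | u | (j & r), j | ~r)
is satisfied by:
  {j: True, r: False}
  {r: False, j: False}
  {r: True, j: True}


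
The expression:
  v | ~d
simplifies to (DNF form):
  v | ~d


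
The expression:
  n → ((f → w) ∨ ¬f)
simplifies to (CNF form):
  w ∨ ¬f ∨ ¬n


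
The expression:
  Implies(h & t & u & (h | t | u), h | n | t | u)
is always true.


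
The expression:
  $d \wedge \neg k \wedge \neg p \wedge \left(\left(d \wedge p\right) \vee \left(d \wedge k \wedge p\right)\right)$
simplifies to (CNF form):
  $\text{False}$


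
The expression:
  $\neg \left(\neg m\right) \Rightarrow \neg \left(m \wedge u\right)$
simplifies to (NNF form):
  $\neg m \vee \neg u$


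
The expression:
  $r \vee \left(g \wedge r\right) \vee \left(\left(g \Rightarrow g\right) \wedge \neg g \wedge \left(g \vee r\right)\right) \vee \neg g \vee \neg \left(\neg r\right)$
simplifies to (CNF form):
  $r \vee \neg g$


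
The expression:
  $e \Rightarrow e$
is always true.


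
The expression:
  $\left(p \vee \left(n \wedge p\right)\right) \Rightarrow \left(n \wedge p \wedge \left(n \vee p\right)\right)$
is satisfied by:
  {n: True, p: False}
  {p: False, n: False}
  {p: True, n: True}


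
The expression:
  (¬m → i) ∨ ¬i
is always true.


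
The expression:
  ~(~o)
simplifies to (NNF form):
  o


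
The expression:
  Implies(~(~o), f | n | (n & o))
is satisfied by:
  {n: True, f: True, o: False}
  {n: True, f: False, o: False}
  {f: True, n: False, o: False}
  {n: False, f: False, o: False}
  {n: True, o: True, f: True}
  {n: True, o: True, f: False}
  {o: True, f: True, n: False}


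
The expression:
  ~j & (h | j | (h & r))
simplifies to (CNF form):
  h & ~j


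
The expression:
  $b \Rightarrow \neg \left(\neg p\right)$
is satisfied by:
  {p: True, b: False}
  {b: False, p: False}
  {b: True, p: True}


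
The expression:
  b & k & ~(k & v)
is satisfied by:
  {b: True, k: True, v: False}


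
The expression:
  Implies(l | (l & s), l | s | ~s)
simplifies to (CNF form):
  True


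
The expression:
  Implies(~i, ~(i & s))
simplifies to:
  True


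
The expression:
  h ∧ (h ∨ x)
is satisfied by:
  {h: True}


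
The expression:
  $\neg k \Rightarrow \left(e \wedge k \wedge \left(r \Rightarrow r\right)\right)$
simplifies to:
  $k$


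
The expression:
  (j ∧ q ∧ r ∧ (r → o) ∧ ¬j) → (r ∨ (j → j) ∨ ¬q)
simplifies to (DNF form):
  True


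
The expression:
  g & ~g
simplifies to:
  False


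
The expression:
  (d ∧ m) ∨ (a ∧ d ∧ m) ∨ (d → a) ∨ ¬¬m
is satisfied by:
  {a: True, m: True, d: False}
  {a: True, m: False, d: False}
  {m: True, a: False, d: False}
  {a: False, m: False, d: False}
  {a: True, d: True, m: True}
  {a: True, d: True, m: False}
  {d: True, m: True, a: False}


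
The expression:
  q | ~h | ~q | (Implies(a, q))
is always true.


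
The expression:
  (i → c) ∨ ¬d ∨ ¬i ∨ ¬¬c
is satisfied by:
  {c: True, d: False, i: False}
  {c: False, d: False, i: False}
  {i: True, c: True, d: False}
  {i: True, c: False, d: False}
  {d: True, c: True, i: False}
  {d: True, c: False, i: False}
  {d: True, i: True, c: True}


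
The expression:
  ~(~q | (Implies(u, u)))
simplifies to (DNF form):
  False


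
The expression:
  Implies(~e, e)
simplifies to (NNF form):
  e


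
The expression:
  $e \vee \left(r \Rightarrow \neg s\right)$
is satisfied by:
  {e: True, s: False, r: False}
  {s: False, r: False, e: False}
  {r: True, e: True, s: False}
  {r: True, s: False, e: False}
  {e: True, s: True, r: False}
  {s: True, e: False, r: False}
  {r: True, s: True, e: True}


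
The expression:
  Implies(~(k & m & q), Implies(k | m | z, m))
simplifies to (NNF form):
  m | (~k & ~z)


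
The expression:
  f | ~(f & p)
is always true.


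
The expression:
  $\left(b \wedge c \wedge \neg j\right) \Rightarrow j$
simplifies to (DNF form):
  $j \vee \neg b \vee \neg c$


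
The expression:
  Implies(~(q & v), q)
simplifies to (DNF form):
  q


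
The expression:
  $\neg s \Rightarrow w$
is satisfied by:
  {s: True, w: True}
  {s: True, w: False}
  {w: True, s: False}


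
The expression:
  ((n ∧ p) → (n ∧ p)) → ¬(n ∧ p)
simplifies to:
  ¬n ∨ ¬p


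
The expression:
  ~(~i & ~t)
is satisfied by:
  {i: True, t: True}
  {i: True, t: False}
  {t: True, i: False}


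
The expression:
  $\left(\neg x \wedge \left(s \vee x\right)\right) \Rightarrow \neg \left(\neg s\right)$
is always true.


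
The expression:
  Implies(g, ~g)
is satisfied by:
  {g: False}


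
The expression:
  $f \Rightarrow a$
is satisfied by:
  {a: True, f: False}
  {f: False, a: False}
  {f: True, a: True}


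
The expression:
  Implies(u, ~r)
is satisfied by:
  {u: False, r: False}
  {r: True, u: False}
  {u: True, r: False}


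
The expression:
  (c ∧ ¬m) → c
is always true.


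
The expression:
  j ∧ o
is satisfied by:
  {j: True, o: True}


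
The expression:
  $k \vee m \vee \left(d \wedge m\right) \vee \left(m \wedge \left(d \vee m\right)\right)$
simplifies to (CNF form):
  $k \vee m$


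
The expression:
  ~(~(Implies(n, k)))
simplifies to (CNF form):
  k | ~n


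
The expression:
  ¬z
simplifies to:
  ¬z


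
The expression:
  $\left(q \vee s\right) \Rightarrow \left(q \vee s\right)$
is always true.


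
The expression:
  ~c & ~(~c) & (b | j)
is never true.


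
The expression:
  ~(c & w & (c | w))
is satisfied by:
  {w: False, c: False}
  {c: True, w: False}
  {w: True, c: False}


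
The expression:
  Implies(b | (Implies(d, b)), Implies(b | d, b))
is always true.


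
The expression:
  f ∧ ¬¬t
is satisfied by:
  {t: True, f: True}


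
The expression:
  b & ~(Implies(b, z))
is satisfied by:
  {b: True, z: False}


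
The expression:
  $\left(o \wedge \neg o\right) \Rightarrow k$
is always true.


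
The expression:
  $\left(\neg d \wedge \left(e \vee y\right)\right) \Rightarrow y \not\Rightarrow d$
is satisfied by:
  {y: True, d: True, e: False}
  {y: True, e: False, d: False}
  {d: True, e: False, y: False}
  {d: False, e: False, y: False}
  {y: True, d: True, e: True}
  {y: True, e: True, d: False}
  {d: True, e: True, y: False}


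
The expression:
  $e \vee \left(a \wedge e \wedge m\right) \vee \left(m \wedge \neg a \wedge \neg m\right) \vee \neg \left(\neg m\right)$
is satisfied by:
  {m: True, e: True}
  {m: True, e: False}
  {e: True, m: False}


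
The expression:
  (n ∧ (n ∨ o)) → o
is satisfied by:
  {o: True, n: False}
  {n: False, o: False}
  {n: True, o: True}


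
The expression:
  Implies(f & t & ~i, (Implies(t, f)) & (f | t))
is always true.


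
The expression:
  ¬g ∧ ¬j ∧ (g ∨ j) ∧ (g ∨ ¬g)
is never true.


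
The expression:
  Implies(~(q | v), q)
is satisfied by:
  {q: True, v: True}
  {q: True, v: False}
  {v: True, q: False}


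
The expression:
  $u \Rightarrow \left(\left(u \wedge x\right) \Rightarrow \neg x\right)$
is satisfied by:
  {u: False, x: False}
  {x: True, u: False}
  {u: True, x: False}


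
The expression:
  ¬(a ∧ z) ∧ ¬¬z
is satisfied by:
  {z: True, a: False}


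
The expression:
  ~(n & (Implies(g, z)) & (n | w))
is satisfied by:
  {g: True, z: False, n: False}
  {z: False, n: False, g: False}
  {g: True, z: True, n: False}
  {z: True, g: False, n: False}
  {n: True, g: True, z: False}


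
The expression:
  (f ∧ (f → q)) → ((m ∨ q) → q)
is always true.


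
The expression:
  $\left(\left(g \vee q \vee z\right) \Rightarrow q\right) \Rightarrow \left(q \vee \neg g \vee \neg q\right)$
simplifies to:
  $\text{True}$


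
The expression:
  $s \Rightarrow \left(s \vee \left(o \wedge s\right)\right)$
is always true.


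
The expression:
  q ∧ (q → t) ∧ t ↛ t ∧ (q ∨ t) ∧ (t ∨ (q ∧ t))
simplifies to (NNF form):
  False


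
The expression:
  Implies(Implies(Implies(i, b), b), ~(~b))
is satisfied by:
  {b: True, i: False}
  {i: False, b: False}
  {i: True, b: True}


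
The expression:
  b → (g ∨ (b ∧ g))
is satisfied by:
  {g: True, b: False}
  {b: False, g: False}
  {b: True, g: True}


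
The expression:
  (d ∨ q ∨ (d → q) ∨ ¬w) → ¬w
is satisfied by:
  {w: False}


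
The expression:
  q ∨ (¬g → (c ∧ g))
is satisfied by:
  {q: True, g: True}
  {q: True, g: False}
  {g: True, q: False}


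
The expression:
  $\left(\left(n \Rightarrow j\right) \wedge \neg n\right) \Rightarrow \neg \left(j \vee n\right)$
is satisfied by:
  {n: True, j: False}
  {j: False, n: False}
  {j: True, n: True}


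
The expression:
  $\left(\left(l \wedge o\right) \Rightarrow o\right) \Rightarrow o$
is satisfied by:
  {o: True}


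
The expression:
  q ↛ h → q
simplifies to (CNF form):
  True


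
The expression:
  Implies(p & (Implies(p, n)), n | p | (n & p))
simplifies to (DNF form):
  True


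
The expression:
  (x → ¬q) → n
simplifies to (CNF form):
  (n ∨ q) ∧ (n ∨ x)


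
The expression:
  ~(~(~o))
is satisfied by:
  {o: False}


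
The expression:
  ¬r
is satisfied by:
  {r: False}


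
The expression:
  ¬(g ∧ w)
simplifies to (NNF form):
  ¬g ∨ ¬w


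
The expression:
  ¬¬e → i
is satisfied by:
  {i: True, e: False}
  {e: False, i: False}
  {e: True, i: True}


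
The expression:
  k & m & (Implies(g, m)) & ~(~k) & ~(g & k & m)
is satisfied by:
  {m: True, k: True, g: False}


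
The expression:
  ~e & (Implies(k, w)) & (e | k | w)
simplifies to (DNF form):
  w & ~e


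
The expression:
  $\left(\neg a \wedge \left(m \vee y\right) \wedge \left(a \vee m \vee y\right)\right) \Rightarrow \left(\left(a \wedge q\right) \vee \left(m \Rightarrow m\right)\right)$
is always true.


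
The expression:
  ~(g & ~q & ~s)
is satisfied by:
  {q: True, s: True, g: False}
  {q: True, g: False, s: False}
  {s: True, g: False, q: False}
  {s: False, g: False, q: False}
  {q: True, s: True, g: True}
  {q: True, g: True, s: False}
  {s: True, g: True, q: False}


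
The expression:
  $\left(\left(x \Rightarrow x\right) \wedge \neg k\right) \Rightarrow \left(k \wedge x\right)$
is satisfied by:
  {k: True}


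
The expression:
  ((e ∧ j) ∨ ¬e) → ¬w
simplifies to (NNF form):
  (e ∧ ¬j) ∨ ¬w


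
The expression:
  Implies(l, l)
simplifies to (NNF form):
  True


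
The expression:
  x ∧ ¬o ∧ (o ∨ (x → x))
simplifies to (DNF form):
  x ∧ ¬o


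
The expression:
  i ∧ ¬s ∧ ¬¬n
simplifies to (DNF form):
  i ∧ n ∧ ¬s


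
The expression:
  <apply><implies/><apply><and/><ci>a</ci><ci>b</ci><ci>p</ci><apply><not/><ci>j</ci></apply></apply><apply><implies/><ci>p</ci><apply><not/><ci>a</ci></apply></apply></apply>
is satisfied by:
  {j: True, p: False, a: False, b: False}
  {j: False, p: False, a: False, b: False}
  {j: True, b: True, p: False, a: False}
  {b: True, j: False, p: False, a: False}
  {j: True, a: True, b: False, p: False}
  {a: True, b: False, p: False, j: False}
  {j: True, b: True, a: True, p: False}
  {b: True, a: True, j: False, p: False}
  {j: True, p: True, b: False, a: False}
  {p: True, b: False, a: False, j: False}
  {j: True, b: True, p: True, a: False}
  {b: True, p: True, j: False, a: False}
  {j: True, a: True, p: True, b: False}
  {a: True, p: True, b: False, j: False}
  {j: True, b: True, a: True, p: True}


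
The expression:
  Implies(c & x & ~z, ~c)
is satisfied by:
  {z: True, c: False, x: False}
  {c: False, x: False, z: False}
  {x: True, z: True, c: False}
  {x: True, c: False, z: False}
  {z: True, c: True, x: False}
  {c: True, z: False, x: False}
  {x: True, c: True, z: True}


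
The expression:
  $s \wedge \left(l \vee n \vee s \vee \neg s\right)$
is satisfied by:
  {s: True}


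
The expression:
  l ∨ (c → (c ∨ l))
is always true.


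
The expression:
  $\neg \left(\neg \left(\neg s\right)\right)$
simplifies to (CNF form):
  $\neg s$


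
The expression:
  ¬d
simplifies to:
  ¬d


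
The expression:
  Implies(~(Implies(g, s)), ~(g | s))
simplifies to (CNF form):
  s | ~g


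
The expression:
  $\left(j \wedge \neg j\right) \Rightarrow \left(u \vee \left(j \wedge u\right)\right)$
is always true.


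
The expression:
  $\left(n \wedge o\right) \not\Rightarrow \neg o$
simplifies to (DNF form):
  $n \wedge o$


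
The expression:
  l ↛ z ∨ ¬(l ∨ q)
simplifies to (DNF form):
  (l ∧ ¬z) ∨ (¬l ∧ ¬q)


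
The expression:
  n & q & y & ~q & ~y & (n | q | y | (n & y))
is never true.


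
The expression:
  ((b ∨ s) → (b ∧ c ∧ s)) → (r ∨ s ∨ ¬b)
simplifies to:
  True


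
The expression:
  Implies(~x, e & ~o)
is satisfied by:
  {x: True, e: True, o: False}
  {x: True, o: False, e: False}
  {x: True, e: True, o: True}
  {x: True, o: True, e: False}
  {e: True, o: False, x: False}


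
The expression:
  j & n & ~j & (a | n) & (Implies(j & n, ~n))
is never true.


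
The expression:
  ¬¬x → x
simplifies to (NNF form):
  True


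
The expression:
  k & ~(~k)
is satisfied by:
  {k: True}


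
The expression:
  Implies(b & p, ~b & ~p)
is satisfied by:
  {p: False, b: False}
  {b: True, p: False}
  {p: True, b: False}


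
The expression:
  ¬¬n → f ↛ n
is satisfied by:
  {n: False}


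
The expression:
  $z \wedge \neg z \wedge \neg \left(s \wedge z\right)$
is never true.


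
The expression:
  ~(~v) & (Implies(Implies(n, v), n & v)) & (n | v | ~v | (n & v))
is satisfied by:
  {n: True, v: True}


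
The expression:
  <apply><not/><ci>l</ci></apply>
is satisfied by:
  {l: False}


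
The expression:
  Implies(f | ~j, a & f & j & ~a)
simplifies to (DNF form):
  j & ~f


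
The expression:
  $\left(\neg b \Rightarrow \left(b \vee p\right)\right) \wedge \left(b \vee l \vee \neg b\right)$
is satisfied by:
  {b: True, p: True}
  {b: True, p: False}
  {p: True, b: False}


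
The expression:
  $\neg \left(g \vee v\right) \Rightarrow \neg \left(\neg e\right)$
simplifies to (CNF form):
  $e \vee g \vee v$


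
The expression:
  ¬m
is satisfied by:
  {m: False}


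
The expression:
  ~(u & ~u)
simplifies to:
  True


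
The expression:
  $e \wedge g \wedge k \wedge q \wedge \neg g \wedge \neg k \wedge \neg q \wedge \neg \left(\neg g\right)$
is never true.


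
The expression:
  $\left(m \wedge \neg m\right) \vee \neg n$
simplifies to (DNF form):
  $\neg n$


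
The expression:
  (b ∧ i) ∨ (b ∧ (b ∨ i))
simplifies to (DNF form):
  b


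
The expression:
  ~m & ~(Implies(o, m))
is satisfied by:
  {o: True, m: False}


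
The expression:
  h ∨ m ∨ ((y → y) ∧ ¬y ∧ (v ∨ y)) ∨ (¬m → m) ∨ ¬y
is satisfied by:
  {m: True, h: True, y: False}
  {m: True, h: False, y: False}
  {h: True, m: False, y: False}
  {m: False, h: False, y: False}
  {y: True, m: True, h: True}
  {y: True, m: True, h: False}
  {y: True, h: True, m: False}


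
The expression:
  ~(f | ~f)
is never true.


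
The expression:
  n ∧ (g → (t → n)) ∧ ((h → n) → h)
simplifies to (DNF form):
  h ∧ n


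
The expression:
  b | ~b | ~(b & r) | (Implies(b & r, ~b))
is always true.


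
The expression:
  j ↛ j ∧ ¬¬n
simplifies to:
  False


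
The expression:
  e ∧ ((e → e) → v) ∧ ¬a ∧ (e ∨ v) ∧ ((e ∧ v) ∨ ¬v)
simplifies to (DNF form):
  e ∧ v ∧ ¬a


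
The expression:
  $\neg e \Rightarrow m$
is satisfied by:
  {m: True, e: True}
  {m: True, e: False}
  {e: True, m: False}


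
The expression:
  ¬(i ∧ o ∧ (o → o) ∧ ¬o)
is always true.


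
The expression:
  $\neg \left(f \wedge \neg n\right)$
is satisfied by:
  {n: True, f: False}
  {f: False, n: False}
  {f: True, n: True}


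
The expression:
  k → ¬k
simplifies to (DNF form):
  ¬k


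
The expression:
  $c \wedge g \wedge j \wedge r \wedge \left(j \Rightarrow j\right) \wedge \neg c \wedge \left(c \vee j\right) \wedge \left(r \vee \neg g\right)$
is never true.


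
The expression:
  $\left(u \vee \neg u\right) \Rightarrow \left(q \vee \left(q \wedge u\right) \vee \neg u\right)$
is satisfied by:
  {q: True, u: False}
  {u: False, q: False}
  {u: True, q: True}


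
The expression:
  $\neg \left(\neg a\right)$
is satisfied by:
  {a: True}


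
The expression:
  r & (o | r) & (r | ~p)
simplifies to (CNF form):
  r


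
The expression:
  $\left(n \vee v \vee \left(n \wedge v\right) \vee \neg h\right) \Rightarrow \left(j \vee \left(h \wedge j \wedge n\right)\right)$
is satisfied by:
  {j: True, h: True, n: False, v: False}
  {j: True, n: False, h: False, v: False}
  {v: True, j: True, h: True, n: False}
  {v: True, j: True, n: False, h: False}
  {j: True, h: True, n: True, v: False}
  {j: True, n: True, h: False, v: False}
  {j: True, v: True, n: True, h: True}
  {j: True, v: True, n: True, h: False}
  {h: True, v: False, n: False, j: False}


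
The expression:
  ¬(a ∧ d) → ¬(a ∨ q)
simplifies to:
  (a ∧ d) ∨ (¬a ∧ ¬q)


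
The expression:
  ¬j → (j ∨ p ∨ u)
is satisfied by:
  {u: True, p: True, j: True}
  {u: True, p: True, j: False}
  {u: True, j: True, p: False}
  {u: True, j: False, p: False}
  {p: True, j: True, u: False}
  {p: True, j: False, u: False}
  {j: True, p: False, u: False}


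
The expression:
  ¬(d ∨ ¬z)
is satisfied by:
  {z: True, d: False}


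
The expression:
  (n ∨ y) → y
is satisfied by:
  {y: True, n: False}
  {n: False, y: False}
  {n: True, y: True}


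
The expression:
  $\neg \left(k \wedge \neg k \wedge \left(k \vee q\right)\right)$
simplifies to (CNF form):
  $\text{True}$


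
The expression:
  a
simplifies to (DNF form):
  a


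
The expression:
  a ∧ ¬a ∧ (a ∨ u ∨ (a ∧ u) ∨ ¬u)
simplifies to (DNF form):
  False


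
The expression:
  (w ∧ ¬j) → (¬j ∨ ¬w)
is always true.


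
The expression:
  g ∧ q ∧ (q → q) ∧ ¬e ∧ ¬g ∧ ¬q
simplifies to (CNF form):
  False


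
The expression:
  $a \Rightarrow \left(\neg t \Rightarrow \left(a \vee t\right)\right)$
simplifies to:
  $\text{True}$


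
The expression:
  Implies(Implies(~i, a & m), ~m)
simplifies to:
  ~m | (~a & ~i)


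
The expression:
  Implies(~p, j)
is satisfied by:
  {p: True, j: True}
  {p: True, j: False}
  {j: True, p: False}


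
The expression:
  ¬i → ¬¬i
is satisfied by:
  {i: True}


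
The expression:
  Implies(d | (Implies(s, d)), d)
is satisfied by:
  {d: True, s: True}
  {d: True, s: False}
  {s: True, d: False}


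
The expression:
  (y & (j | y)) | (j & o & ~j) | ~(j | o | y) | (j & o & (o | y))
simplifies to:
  y | (j & o) | (~j & ~o)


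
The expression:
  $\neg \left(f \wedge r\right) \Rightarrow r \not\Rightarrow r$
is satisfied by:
  {r: True, f: True}


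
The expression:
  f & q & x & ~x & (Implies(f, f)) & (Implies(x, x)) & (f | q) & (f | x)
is never true.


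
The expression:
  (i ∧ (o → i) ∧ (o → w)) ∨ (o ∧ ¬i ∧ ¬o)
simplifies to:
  i ∧ (w ∨ ¬o)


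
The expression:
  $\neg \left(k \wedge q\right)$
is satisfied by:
  {k: False, q: False}
  {q: True, k: False}
  {k: True, q: False}


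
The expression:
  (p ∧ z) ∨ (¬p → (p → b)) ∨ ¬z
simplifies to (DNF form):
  True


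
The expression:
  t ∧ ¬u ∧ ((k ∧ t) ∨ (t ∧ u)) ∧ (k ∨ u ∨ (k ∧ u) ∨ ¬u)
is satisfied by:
  {t: True, k: True, u: False}


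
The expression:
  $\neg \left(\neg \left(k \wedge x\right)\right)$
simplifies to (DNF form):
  $k \wedge x$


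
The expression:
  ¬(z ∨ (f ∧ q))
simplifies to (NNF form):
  ¬z ∧ (¬f ∨ ¬q)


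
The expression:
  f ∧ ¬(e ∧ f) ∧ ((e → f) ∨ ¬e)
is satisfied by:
  {f: True, e: False}


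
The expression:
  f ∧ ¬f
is never true.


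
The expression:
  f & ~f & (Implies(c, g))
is never true.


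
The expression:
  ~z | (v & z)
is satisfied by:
  {v: True, z: False}
  {z: False, v: False}
  {z: True, v: True}


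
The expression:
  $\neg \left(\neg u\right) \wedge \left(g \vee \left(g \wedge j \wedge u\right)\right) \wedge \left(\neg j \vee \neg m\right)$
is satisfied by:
  {u: True, g: True, m: False, j: False}
  {u: True, j: True, g: True, m: False}
  {u: True, m: True, g: True, j: False}


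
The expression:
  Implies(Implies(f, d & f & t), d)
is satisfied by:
  {d: True, f: True}
  {d: True, f: False}
  {f: True, d: False}


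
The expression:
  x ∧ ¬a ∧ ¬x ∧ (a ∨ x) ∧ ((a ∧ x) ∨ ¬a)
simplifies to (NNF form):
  False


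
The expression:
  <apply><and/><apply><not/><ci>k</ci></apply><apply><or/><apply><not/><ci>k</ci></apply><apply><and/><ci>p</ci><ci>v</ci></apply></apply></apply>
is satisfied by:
  {k: False}


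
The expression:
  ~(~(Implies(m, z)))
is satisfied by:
  {z: True, m: False}
  {m: False, z: False}
  {m: True, z: True}


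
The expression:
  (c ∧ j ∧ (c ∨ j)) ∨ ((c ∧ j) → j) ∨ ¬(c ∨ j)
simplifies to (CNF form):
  True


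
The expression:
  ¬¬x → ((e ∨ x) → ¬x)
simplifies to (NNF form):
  ¬x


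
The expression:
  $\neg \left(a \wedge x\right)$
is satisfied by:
  {x: False, a: False}
  {a: True, x: False}
  {x: True, a: False}


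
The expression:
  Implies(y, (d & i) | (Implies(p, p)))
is always true.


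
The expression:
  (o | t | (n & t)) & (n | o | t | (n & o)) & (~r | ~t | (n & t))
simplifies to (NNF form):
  (n & t) | (o & ~t) | (t & ~r)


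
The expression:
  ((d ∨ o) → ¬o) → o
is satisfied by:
  {o: True}


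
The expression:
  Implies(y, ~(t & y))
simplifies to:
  ~t | ~y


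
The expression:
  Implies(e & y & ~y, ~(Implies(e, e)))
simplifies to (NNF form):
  True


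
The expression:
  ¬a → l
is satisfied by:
  {a: True, l: True}
  {a: True, l: False}
  {l: True, a: False}


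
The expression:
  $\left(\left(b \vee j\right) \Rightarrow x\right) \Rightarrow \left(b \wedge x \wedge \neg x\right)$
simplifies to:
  $\neg x \wedge \left(b \vee j\right)$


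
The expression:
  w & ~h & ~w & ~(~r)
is never true.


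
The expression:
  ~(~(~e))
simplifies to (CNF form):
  ~e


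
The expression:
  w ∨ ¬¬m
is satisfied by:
  {m: True, w: True}
  {m: True, w: False}
  {w: True, m: False}


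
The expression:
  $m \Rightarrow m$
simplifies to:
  $\text{True}$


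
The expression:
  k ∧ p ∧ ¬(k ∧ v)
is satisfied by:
  {p: True, k: True, v: False}


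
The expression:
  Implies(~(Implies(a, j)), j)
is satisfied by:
  {j: True, a: False}
  {a: False, j: False}
  {a: True, j: True}


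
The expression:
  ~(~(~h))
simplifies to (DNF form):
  ~h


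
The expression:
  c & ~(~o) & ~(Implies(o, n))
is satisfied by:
  {c: True, o: True, n: False}


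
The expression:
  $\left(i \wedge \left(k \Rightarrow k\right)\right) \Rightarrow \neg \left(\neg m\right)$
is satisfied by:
  {m: True, i: False}
  {i: False, m: False}
  {i: True, m: True}


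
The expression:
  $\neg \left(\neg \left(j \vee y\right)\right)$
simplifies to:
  $j \vee y$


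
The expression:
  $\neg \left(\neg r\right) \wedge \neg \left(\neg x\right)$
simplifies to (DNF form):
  $r \wedge x$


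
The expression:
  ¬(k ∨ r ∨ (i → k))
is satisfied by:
  {i: True, r: False, k: False}


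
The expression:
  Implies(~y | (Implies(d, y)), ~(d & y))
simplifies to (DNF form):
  ~d | ~y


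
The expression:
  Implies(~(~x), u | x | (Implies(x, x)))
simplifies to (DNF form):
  True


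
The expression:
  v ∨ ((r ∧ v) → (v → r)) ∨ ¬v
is always true.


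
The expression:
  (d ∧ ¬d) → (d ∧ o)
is always true.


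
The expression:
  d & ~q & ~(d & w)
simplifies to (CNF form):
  d & ~q & ~w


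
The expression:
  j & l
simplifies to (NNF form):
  j & l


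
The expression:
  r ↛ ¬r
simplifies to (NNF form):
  r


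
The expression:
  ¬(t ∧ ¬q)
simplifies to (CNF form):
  q ∨ ¬t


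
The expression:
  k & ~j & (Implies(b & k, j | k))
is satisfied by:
  {k: True, j: False}


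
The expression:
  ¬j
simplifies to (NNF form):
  ¬j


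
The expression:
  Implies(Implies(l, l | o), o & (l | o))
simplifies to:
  o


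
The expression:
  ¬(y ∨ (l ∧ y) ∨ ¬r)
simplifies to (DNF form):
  r ∧ ¬y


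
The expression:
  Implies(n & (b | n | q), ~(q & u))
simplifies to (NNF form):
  ~n | ~q | ~u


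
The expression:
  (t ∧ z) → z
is always true.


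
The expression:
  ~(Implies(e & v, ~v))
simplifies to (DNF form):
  e & v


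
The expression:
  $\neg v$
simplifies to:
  $\neg v$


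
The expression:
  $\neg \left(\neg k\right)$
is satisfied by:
  {k: True}


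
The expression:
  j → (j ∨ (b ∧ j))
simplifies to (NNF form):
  True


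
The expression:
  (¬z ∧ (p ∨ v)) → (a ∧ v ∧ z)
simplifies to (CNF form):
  (z ∨ ¬p) ∧ (z ∨ ¬v)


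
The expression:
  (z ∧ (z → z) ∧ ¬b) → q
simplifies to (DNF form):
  b ∨ q ∨ ¬z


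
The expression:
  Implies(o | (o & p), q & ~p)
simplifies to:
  ~o | (q & ~p)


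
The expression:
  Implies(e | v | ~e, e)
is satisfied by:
  {e: True}


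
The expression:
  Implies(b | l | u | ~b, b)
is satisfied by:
  {b: True}


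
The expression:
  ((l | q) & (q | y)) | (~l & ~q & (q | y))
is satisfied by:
  {y: True, q: True}
  {y: True, q: False}
  {q: True, y: False}


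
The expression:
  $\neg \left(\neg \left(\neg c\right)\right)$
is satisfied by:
  {c: False}


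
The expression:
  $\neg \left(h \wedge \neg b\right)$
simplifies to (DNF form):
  $b \vee \neg h$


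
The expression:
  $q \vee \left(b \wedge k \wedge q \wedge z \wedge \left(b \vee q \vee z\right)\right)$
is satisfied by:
  {q: True}


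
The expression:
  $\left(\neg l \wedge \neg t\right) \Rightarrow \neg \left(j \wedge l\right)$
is always true.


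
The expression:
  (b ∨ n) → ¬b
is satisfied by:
  {b: False}


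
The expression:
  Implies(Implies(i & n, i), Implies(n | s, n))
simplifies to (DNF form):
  n | ~s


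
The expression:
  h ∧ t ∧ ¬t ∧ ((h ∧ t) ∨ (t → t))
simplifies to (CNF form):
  False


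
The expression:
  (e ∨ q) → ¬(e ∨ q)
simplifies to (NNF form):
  ¬e ∧ ¬q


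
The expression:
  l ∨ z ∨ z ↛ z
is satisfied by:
  {z: True, l: True}
  {z: True, l: False}
  {l: True, z: False}


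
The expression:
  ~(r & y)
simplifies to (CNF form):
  ~r | ~y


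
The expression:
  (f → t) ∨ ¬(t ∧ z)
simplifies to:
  True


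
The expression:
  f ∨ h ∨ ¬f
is always true.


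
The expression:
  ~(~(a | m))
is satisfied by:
  {a: True, m: True}
  {a: True, m: False}
  {m: True, a: False}


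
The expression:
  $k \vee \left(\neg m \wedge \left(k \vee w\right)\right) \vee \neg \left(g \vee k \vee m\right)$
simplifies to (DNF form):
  $k \vee \left(w \wedge \neg m\right) \vee \left(\neg g \wedge \neg m\right)$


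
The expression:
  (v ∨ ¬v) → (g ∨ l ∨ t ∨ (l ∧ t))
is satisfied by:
  {t: True, l: True, g: True}
  {t: True, l: True, g: False}
  {t: True, g: True, l: False}
  {t: True, g: False, l: False}
  {l: True, g: True, t: False}
  {l: True, g: False, t: False}
  {g: True, l: False, t: False}


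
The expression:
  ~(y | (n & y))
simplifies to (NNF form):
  ~y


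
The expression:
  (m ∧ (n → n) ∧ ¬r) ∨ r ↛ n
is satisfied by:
  {m: True, n: False, r: False}
  {r: True, m: True, n: False}
  {r: True, m: False, n: False}
  {n: True, m: True, r: False}


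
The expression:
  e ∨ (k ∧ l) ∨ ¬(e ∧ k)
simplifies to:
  True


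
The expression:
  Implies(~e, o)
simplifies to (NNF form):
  e | o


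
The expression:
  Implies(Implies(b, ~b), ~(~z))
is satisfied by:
  {b: True, z: True}
  {b: True, z: False}
  {z: True, b: False}


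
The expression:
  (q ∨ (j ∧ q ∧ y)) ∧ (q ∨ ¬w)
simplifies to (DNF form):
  q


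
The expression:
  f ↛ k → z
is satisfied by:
  {k: True, z: True, f: False}
  {k: True, z: False, f: False}
  {z: True, k: False, f: False}
  {k: False, z: False, f: False}
  {f: True, k: True, z: True}
  {f: True, k: True, z: False}
  {f: True, z: True, k: False}
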